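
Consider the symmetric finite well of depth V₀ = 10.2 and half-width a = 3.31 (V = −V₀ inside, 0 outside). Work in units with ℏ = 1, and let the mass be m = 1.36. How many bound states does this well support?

Define the well-strength parameter z₀ = (a/ℏ)√(2mV₀) = 3.31 × √(2·1.36·10.2) = 17.43.
The even/odd transcendental equations gain one root per π/2 in z₀, giving N = 1 + ⌊2z₀/π⌋ = 1 + ⌊11.10⌋ = 12.

N = 12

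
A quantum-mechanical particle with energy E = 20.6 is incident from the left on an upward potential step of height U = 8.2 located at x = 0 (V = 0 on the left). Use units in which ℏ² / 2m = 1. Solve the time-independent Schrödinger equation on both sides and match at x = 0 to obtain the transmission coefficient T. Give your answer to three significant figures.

T = 0.984

On each side the TISE gives plane waves with k = √(2m(E − V))/ℏ: k₁ = √(2·½·20.6) = 4.539, k₂ = √(2·½·12.4) = 3.521.
Matching ψ and ψ′ at x = 0 gives r = (k₁ − k₂)/(k₁ + k₂), so R = r² = 0.01593 and T = 1 − R = 0.9841.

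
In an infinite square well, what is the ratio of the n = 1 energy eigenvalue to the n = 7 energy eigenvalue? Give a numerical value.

0.0204082

Since E_n ∝ n², the ratio is (1/7)² = 0.0204082.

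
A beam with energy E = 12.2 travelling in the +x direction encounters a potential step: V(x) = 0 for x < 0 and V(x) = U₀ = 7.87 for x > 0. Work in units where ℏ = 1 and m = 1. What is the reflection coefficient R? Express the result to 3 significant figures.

R = 0.0642

The wavenumbers are k₁ = √(2mE)/ℏ = 4.940 on the left and k₂ = √(2m(E − U₀))/ℏ = 2.943 on the right.
Matching ψ and ψ′ at x = 0 gives r = (k₁ − k₂)/(k₁ + k₂), so R = r² = 0.06418 and T = 1 − R = 0.9358.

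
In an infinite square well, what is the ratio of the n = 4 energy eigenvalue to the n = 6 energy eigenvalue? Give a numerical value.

Since E_n ∝ n², the ratio is (4/6)² = 0.444444.

0.444444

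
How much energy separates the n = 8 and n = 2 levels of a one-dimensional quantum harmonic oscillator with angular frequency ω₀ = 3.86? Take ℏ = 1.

ΔE = 23.2

E_n = ℏω₀(n + ½), so ΔE = (8 − 2) ℏω₀ = 6 × 3.86 = 23.16.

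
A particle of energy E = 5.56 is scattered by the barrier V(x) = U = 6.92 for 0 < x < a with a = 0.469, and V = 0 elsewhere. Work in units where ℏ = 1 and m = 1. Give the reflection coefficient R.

R = 0.535

Since E < U the interior solution is evanescent with decay constant κ = √(2m(U − E))/ℏ = 1.649.
κa = 0.7735, sinh(κa) = 0.8530.
Matching ψ, ψ′ at both faces gives T = [1 + U² sinh²(κa) / (4E(U − E))]⁻¹ = 1/2.152 = 0.465.
R = 1 − T = 0.535.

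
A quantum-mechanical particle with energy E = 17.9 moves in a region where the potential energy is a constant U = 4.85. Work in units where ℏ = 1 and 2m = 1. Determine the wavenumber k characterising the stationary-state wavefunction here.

With E > U the solution is oscillatory, ψ ∝ e^{±ikx} with k = √(2m(E − U))/ℏ.
k = √(2 × 0.5 × 13.05) = 3.612.

k = 3.61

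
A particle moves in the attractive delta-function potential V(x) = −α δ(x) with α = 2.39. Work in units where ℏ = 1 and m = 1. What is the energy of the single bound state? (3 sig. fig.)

For x ≠ 0 the bound state is ψ ∝ e^{−κ|x|}; integrating the TISE across the delta gives the cusp condition 2κ = 2mα/ℏ², so κ = 2.390.
Then E = −ℏ²κ²/(2m) = −mα²/(2ℏ²) = -2.856.

E = -2.86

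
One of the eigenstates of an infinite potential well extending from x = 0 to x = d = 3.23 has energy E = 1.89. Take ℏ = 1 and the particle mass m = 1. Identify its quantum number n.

From E_n = n²π²ℏ²/(2md²) invert to n = √(2md²E)/(πℏ).
n = (3.23/π) × √(2 × 1 × 1.89) = 1.999 → n = 2.

n = 2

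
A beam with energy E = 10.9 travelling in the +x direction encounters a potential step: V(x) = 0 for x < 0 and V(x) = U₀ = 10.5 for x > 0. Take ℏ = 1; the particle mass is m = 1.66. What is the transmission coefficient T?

On each side the TISE gives plane waves with k = √(2m(E − V))/ℏ: k₁ = √(2·1.66·10.9) = 6.016, k₂ = √(2·1.66·0.4) = 1.152.
Continuity of ψ and ψ′ at the step yields the reflection amplitude r = (k₁ − k₂)/(k₁ + k₂) = 0.6785; thus R = |r|² = 0.4603, T = 0.5397.

T = 0.540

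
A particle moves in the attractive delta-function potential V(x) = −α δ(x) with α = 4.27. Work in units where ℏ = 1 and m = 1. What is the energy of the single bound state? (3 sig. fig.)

E = -9.12

For x ≠ 0 the bound state is ψ ∝ e^{−κ|x|}; integrating the TISE across the delta gives the cusp condition 2κ = 2mα/ℏ², so κ = 4.270.
Then E = −ℏ²κ²/(2m) = −mα²/(2ℏ²) = -9.116.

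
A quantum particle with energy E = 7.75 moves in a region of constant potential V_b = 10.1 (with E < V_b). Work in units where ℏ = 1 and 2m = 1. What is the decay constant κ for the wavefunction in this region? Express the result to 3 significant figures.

κ = 1.53

Since E < V_b the TISE in this region is ψ'' = κ²ψ with κ = √(2m(V_b − E))/ℏ.
κ = √(2 × 0.5 × 2.35) = 1.533.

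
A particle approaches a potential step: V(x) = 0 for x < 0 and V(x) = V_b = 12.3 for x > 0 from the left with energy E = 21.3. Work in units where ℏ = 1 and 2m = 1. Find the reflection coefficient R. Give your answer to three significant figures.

R = 0.0450

The wavenumbers are k₁ = √(2mE)/ℏ = 4.615 on the left and k₂ = √(2m(E − V_b))/ℏ = 3.000 on the right.
Continuity of ψ and ψ′ at the step yields the reflection amplitude r = (k₁ − k₂)/(k₁ + k₂) = 0.2121; thus R = |r|² = 0.04499, T = 0.9550.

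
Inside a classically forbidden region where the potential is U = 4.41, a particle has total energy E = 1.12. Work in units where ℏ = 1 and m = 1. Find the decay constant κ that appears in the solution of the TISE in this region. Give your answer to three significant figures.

κ = 2.57

Since E < U the TISE in this region is ψ'' = κ²ψ with κ = √(2m(U − E))/ℏ.
κ = √(2 × 1 × 3.29) = 2.565.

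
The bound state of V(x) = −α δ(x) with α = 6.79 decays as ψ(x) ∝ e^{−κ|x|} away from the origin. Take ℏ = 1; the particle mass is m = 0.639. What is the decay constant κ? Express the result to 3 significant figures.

κ = 4.34

Integrate −(ℏ²/2m)ψ'' − αδ(x)ψ = Eψ from −ε to +ε: the ψ'' term gives ψ'(0⁺) − ψ'(0⁻) and the δ term gives −(2mα/ℏ²)ψ(0).
With ψ ∝ e^{−κ|x|} this yields −2κ = −2mα/ℏ², so κ = mα/ℏ² = 4.339.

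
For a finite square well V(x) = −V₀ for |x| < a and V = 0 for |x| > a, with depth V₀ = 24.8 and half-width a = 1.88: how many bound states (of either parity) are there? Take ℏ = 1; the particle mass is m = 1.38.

Define the well-strength parameter z₀ = (a/ℏ)√(2mV₀) = 1.88 × √(2·1.38·24.8) = 15.55.
The even/odd transcendental equations gain one root per π/2 in z₀, giving N = 1 + ⌊2z₀/π⌋ = 1 + ⌊9.902⌋ = 10.

N = 10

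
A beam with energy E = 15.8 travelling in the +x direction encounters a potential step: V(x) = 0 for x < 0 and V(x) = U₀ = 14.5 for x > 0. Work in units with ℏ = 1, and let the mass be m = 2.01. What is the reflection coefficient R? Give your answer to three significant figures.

On each side the TISE gives plane waves with k = √(2m(E − V))/ℏ: k₁ = √(2·2.01·15.8) = 7.970, k₂ = √(2·2.01·1.3) = 2.286.
Matching ψ and ψ′ at x = 0 gives r = (k₁ − k₂)/(k₁ + k₂), so R = r² = 0.3071 and T = 1 − R = 0.6929.

R = 0.307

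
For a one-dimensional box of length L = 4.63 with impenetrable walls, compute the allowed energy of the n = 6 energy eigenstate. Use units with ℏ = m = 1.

Requiring ψ(0) = ψ(L) = 0 quantises k = nπ/L, hence E_n = ℏ²k²/2m = n²π²ℏ²/(2mL²).
E_6 = 6² × π² / (2 × 1 × 4.63²) = 8.287.

E = 8.29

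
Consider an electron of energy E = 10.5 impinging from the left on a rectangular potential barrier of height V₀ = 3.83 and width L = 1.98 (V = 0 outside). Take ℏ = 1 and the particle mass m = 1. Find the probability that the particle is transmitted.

T = 0.967

Above the barrier the interior wavenumber is k₂ = √(2m(E − V₀))/ℏ = 3.652, giving phase k₂L = 7.232.
Matching at both interfaces gives T⁻¹ = 1 + V₀² sin²(k₂L) / [4E(E − V₀)] = 1.035, hence T = 0.967.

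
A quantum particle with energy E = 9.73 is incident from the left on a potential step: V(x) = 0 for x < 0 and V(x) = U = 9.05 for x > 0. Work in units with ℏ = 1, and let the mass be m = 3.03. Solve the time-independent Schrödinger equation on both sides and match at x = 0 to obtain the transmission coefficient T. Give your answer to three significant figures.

T = 0.661

On each side the TISE gives plane waves with k = √(2m(E − V))/ℏ: k₁ = √(2·3.03·9.73) = 7.679, k₂ = √(2·3.03·0.68) = 2.030.
Matching ψ and ψ′ at x = 0 gives r = (k₁ − k₂)/(k₁ + k₂), so R = r² = 0.3385 and T = 1 − R = 0.6615.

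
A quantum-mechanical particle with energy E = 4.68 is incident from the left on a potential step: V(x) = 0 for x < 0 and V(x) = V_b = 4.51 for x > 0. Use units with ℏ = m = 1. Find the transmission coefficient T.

On each side the TISE gives plane waves with k = √(2m(E − V))/ℏ: k₁ = √(2·1·4.68) = 3.059, k₂ = √(2·1·0.17) = 0.5831.
Continuity of ψ and ψ′ at the step yields the reflection amplitude r = (k₁ − k₂)/(k₁ + k₂) = 0.6798; thus R = |r|² = 0.4622, T = 0.5378.

T = 0.538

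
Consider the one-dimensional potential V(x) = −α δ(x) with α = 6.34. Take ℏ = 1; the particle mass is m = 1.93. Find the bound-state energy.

E = -38.8

For x ≠ 0 the bound state is ψ ∝ e^{−κ|x|}; integrating the TISE across the delta gives the cusp condition 2κ = 2mα/ℏ², so κ = 12.24.
Then E = −ℏ²κ²/(2m) = −mα²/(2ℏ²) = -38.79.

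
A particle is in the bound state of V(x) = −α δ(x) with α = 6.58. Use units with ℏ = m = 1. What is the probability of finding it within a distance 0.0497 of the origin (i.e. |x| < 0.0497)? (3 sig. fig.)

The normalised bound state is ψ = √κ e^{−κ|x|} with κ = mα/ℏ² = 6.580.
P(|x| < d) = ∫_{−d}^{d} κ e^{−2κ|x|} dx = 1 − e^{−2κd} = 1 − e^{−0.6541} = 0.4801.

P = 0.480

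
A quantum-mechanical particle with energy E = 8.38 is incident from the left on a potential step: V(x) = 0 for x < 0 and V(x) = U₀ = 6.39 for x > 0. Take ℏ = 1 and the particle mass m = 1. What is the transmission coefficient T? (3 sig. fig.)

On each side the TISE gives plane waves with k = √(2m(E − V))/ℏ: k₁ = √(2·1·8.38) = 4.094, k₂ = √(2·1·1.99) = 1.995.
Continuity of ψ and ψ′ at the step yields the reflection amplitude r = (k₁ − k₂)/(k₁ + k₂) = 0.3447; thus R = |r|² = 0.1188, T = 0.8812.

T = 0.881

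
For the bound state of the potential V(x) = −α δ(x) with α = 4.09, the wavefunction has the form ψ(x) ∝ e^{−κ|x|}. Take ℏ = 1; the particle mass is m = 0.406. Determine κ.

κ = 1.66

Integrating the TISE across x = 0 gives the cusp condition ψ'(0⁺) − ψ'(0⁻) = −(2mα/ℏ²)ψ(0).
With ψ ∝ e^{−κ|x|} this yields −2κ = −2mα/ℏ², so κ = mα/ℏ² = 1.661.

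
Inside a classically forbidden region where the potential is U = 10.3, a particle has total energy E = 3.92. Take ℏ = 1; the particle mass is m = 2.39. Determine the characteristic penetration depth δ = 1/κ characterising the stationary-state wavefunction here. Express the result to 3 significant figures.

Since E < U the TISE in this region is ψ'' = κ²ψ with κ = √(2m(U − E))/ℏ.
κ = √(2 × 2.39 × 6.38) = 5.522. The penetration depth is δ = 1/κ = 0.181.

δ = 0.181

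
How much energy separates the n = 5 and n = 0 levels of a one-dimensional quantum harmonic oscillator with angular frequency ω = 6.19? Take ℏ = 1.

ΔE = 31.0

E_n = ℏω(n + ½), so ΔE = (5 − 0) ℏω = 5 × 6.19 = 30.95.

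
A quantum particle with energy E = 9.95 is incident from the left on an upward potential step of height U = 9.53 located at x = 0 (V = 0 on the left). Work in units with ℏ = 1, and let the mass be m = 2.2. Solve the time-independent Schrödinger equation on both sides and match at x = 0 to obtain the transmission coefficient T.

T = 0.566

The wavenumbers are k₁ = √(2mE)/ℏ = 6.617 on the left and k₂ = √(2m(E − U))/ℏ = 1.359 on the right.
Matching ψ and ψ′ at x = 0 gives r = (k₁ − k₂)/(k₁ + k₂), so R = r² = 0.4344 and T = 1 − R = 0.5656.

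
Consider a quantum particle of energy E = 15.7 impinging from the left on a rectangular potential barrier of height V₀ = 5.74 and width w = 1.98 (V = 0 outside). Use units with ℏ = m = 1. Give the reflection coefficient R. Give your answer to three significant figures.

Above the barrier the interior wavenumber is k₂ = √(2m(E − V₀))/ℏ = 4.463, giving phase k₂w = 8.837.
Matching at both interfaces gives T⁻¹ = 1 + V₀² sin²(k₂w) / [4E(E − V₀)] = 1.016, hence T = 0.984.
R = 1 − T = 0.0159.

R = 0.0159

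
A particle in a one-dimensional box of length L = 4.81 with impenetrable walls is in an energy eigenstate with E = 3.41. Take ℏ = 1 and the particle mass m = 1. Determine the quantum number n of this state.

n = 4

For an infinite well E_n = n²π²ℏ²/(2mL²), so n = (L/πℏ)√(2mE).
n = (4.81/π) × √(2 × 1 × 3.41) = 3.998 → n = 4.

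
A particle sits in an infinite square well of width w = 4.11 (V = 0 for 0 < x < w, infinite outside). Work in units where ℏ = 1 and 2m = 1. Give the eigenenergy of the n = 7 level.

Requiring ψ(0) = ψ(w) = 0 quantises k = nπ/w, hence E_n = ℏ²k²/2m = n²π²ℏ²/(2mw²).
E_7 = 7² × π² / (2 × 0.5 × 4.11²) = 28.63.

E = 28.6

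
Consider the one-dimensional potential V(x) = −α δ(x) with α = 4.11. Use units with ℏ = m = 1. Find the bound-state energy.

E = -8.45

For x ≠ 0 the bound state is ψ ∝ e^{−κ|x|}; integrating the TISE across the delta gives the cusp condition 2κ = 2mα/ℏ², so κ = 4.110.
Then E = −ℏ²κ²/(2m) = −mα²/(2ℏ²) = -8.446.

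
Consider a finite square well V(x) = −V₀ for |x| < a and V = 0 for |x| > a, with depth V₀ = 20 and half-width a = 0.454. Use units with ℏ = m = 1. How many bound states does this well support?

N = 2

The dimensionless depth is z₀ = a√(2mV₀)/ℏ = 0.454 × √(40.00) = 2.871.
The even/odd transcendental equations gain one root per π/2 in z₀, giving N = 1 + ⌊2z₀/π⌋ = 1 + ⌊1.828⌋ = 2.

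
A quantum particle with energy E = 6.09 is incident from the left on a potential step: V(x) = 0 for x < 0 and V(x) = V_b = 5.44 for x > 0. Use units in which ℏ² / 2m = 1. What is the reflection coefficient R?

R = 0.258

On each side the TISE gives plane waves with k = √(2m(E − V))/ℏ: k₁ = √(2·½·6.09) = 2.468, k₂ = √(2·½·0.65) = 0.8062.
Continuity of ψ and ψ′ at the step yields the reflection amplitude r = (k₁ − k₂)/(k₁ + k₂) = 0.5075; thus R = |r|² = 0.2576, T = 0.7424.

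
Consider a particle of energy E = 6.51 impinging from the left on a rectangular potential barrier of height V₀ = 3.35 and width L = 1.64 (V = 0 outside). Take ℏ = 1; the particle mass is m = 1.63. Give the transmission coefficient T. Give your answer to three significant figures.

E > V₀: inside the barrier k₂ = √(2m(E − V₀))/ℏ = 3.210, k₂L = 5.264.
Matching at both interfaces gives T⁻¹ = 1 + V₀² sin²(k₂L) / [4E(E − V₀)] = 1.099, hence T = 0.910.

T = 0.910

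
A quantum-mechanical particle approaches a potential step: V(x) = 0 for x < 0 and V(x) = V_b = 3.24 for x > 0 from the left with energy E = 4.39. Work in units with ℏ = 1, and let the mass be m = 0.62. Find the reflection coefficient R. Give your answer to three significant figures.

On each side the TISE gives plane waves with k = √(2m(E − V))/ℏ: k₁ = √(2·0.62·4.39) = 2.333, k₂ = √(2·0.62·1.15) = 1.194.
Continuity of ψ and ψ′ at the step yields the reflection amplitude r = (k₁ − k₂)/(k₁ + k₂) = 0.3229; thus R = |r|² = 0.1043, T = 0.8957.

R = 0.104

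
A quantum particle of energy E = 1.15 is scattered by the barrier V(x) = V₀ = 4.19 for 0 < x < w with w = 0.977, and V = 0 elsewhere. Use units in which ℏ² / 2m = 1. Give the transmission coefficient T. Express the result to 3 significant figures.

E < V₀: inside the barrier ψ ∝ e^{±κx} with κ = √(2m(V₀ − E))/ℏ = 1.744.
κw = 1.703, sinh(κw) = 2.655.
Matching ψ, ψ′ at both faces gives T = [1 + V₀² sinh²(κw) / (4E(V₀ − E))]⁻¹ = 1/9.852 = 0.101.

T = 0.101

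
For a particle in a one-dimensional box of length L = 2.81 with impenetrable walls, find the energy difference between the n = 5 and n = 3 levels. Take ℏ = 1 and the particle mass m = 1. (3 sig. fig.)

E_n = n²π²ℏ²/(2mL²), so ΔE = (5² − 3²) π²ℏ²/(2mL²).
ΔE = 16 × π² / (2 × 1 × 2.81²) = 9.999.

ΔE = 10.00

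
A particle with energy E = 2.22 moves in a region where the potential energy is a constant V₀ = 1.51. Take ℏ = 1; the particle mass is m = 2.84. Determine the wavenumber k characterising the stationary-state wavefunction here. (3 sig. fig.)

With E > V₀ the solution is oscillatory, ψ ∝ e^{±ikx} with k = √(2m(E − V₀))/ℏ.
k = √(2 × 2.84 × 0.71) = 2.008.

k = 2.01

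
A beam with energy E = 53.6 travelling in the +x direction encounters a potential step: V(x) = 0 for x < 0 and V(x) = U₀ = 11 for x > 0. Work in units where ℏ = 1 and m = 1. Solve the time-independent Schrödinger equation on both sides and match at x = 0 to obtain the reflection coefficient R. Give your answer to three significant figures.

R = 0.00329

On each side the TISE gives plane waves with k = √(2m(E − V))/ℏ: k₁ = √(2·1·53.6) = 10.35, k₂ = √(2·1·42.6) = 9.230.
Matching ψ and ψ′ at x = 0 gives r = (k₁ − k₂)/(k₁ + k₂), so R = r² = 0.003290 and T = 1 − R = 0.9967.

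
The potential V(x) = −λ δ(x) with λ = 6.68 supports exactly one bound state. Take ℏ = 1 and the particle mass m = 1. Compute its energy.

The bound state is ψ(x) = √κ e^{−κ|x|}. The derivative jump ψ'(0⁺) − ψ'(0⁻) = −(2mλ/ℏ²)ψ(0) fixes κ = mλ/ℏ² = 6.680.
Then E = −ℏ²κ²/(2m) = −mλ²/(2ℏ²) = -22.31.

E = -22.3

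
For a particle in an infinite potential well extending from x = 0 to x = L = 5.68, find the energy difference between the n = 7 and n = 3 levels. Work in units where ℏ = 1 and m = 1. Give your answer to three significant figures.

ΔE = 6.12

E_n = n²π²ℏ²/(2mL²), so ΔE = (7² − 3²) π²ℏ²/(2mL²).
ΔE = 40 × π² / (2 × 1 × 5.68²) = 6.118.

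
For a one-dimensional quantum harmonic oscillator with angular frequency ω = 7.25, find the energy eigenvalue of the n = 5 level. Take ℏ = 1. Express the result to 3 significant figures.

The oscillator eigenvalues are E_n = ℏω(n + ½), so E_5 = 7.25 × 5.5 = 39.88.

E = 39.9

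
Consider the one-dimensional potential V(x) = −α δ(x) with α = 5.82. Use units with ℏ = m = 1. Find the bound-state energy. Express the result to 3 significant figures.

The bound state is ψ(x) = √κ e^{−κ|x|}. The derivative jump ψ'(0⁺) − ψ'(0⁻) = −(2mα/ℏ²)ψ(0) fixes κ = mα/ℏ² = 5.820.
Then E = −ℏ²κ²/(2m) = −mα²/(2ℏ²) = -16.94.

E = -16.9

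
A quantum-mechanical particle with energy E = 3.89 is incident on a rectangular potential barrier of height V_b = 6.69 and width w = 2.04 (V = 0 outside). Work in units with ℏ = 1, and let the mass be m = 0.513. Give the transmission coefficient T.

Since E < V_b the interior solution is evanescent with decay constant κ = √(2m(V_b − E))/ℏ = 1.695.
κw = 3.458, sinh(κw) = 15.86.
Matching ψ, ψ′ at both faces gives T = [1 + V_b² sinh²(κw) / (4E(V_b − E))]⁻¹ = 1/259.3 = 0.00386.

T = 0.00386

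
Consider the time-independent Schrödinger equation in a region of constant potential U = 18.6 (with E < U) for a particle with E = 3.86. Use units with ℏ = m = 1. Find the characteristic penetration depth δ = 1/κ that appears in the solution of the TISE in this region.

Since E < U the TISE in this region is ψ'' = κ²ψ with κ = √(2m(U − E))/ℏ.
κ = √(2 × 1 × 14.74) = 5.430. The penetration depth is δ = 1/κ = 0.184.

δ = 0.184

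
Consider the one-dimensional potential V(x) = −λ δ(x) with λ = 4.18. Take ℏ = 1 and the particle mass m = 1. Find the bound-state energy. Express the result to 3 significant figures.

E = -8.74

The bound state is ψ(x) = √κ e^{−κ|x|}. The derivative jump ψ'(0⁺) − ψ'(0⁻) = −(2mλ/ℏ²)ψ(0) fixes κ = mλ/ℏ² = 4.180.
Then E = −ℏ²κ²/(2m) = −mλ²/(2ℏ²) = -8.736.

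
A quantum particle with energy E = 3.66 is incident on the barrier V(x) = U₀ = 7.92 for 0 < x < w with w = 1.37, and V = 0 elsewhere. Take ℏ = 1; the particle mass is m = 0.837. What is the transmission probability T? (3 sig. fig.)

T = 0.00264

E < U₀: inside the barrier ψ ∝ e^{±κx} with κ = √(2m(U₀ − E))/ℏ = 2.670.
κw = 3.659, sinh(κw) = 19.39.
Matching ψ, ψ′ at both faces gives T = [1 + U₀² sinh²(κw) / (4E(U₀ − E))]⁻¹ = 1/379.1 = 0.00264.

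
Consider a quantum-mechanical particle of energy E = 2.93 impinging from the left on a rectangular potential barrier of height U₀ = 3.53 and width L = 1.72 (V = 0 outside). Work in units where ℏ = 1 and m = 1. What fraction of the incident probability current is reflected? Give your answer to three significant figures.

E < U₀: inside the barrier ψ ∝ e^{±κx} with κ = √(2m(U₀ − E))/ℏ = 1.095.
κL = 1.884, sinh(κL) = 3.214.
The exact tunnelling result is T⁻¹ = 1 + U₀² sinh²(κL) / [4E(U₀ − E)] = 19.31, so T = 0.0518.
R = 1 − T = 0.948.

R = 0.948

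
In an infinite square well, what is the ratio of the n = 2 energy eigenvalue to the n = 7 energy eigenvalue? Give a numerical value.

E_n = n²π²ℏ²/(2mL²) so the ratio is n₂²/n₁² = 4/49 = 0.0816327.

0.0816327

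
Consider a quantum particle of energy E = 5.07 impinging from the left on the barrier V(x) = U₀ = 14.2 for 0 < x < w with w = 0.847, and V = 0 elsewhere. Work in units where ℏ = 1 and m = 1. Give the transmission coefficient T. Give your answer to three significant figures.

T = 0.00263

Since E < U₀ the interior solution is evanescent with decay constant κ = √(2m(U₀ − E))/ℏ = 4.273.
κw = 3.619, sinh(κw) = 18.64.
Matching ψ, ψ′ at both faces gives T = [1 + U₀² sinh²(κw) / (4E(U₀ − E))]⁻¹ = 1/379.5 = 0.00263.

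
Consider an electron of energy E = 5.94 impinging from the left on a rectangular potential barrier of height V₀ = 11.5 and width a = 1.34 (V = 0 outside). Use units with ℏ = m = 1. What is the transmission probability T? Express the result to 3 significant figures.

E < V₀: inside the barrier ψ ∝ e^{±κx} with κ = √(2m(V₀ − E))/ℏ = 3.335.
κa = 4.468, sinh(κa) = 43.61.
Matching ψ, ψ′ at both faces gives T = [1 + V₀² sinh²(κa) / (4E(V₀ − E))]⁻¹ = 1/1904 = 0.000525.

T = 0.000525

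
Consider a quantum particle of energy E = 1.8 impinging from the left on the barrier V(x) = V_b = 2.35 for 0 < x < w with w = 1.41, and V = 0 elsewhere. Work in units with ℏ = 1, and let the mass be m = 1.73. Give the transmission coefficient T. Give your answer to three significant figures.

Since E < V_b the interior solution is evanescent with decay constant κ = √(2m(V_b − E))/ℏ = 1.379.
κw = 1.945, sinh(κw) = 3.426.
Matching ψ, ψ′ at both faces gives T = [1 + V_b² sinh²(κw) / (4E(V_b − E))]⁻¹ = 1/17.37 = 0.0576.

T = 0.0576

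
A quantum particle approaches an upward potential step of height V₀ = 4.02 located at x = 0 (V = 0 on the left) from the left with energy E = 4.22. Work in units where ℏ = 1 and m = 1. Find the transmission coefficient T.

The wavenumbers are k₁ = √(2mE)/ℏ = 2.905 on the left and k₂ = √(2m(E − V₀))/ℏ = 0.6325 on the right.
Matching ψ and ψ′ at x = 0 gives r = (k₁ − k₂)/(k₁ + k₂), so R = r² = 0.4127 and T = 1 − R = 0.5873.

T = 0.587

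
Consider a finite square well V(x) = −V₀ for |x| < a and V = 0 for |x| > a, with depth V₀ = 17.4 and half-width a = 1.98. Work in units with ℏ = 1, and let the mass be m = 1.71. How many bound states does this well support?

The dimensionless depth is z₀ = a√(2mV₀)/ℏ = 1.98 × √(59.51) = 15.27.
A new bound state (alternating even/odd) appears each time z₀ passes a multiple of π/2, so N = ⌊2z₀/π⌋ + 1 = ⌊9.724⌋ + 1 = 10.

N = 10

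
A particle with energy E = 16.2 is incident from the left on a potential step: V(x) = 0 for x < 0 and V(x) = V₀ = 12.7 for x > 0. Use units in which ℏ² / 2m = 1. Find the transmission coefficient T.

The wavenumbers are k₁ = √(2mE)/ℏ = 4.025 on the left and k₂ = √(2m(E − V₀))/ℏ = 1.871 on the right.
Matching ψ and ψ′ at x = 0 gives r = (k₁ − k₂)/(k₁ + k₂), so R = r² = 0.1335 and T = 1 − R = 0.8665.

T = 0.867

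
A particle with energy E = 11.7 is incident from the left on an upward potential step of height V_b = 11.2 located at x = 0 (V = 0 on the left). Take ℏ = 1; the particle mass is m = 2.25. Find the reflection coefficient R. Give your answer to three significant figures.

R = 0.432

The wavenumbers are k₁ = √(2mE)/ℏ = 7.256 on the left and k₂ = √(2m(E − V_b))/ℏ = 1.500 on the right.
Continuity of ψ and ψ′ at the step yields the reflection amplitude r = (k₁ − k₂)/(k₁ + k₂) = 0.6574; thus R = |r|² = 0.4321, T = 0.5679.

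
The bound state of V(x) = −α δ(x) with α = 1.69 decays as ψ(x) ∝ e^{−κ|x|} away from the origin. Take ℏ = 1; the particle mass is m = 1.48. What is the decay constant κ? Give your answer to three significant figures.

Integrate −(ℏ²/2m)ψ'' − αδ(x)ψ = Eψ from −ε to +ε: the ψ'' term gives ψ'(0⁺) − ψ'(0⁻) and the δ term gives −(2mα/ℏ²)ψ(0).
With ψ ∝ e^{−κ|x|} this yields −2κ = −2mα/ℏ², so κ = mα/ℏ² = 2.501.

κ = 2.50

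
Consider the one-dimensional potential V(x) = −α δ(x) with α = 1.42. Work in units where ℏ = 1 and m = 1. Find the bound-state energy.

E = -1.01

For x ≠ 0 the bound state is ψ ∝ e^{−κ|x|}; integrating the TISE across the delta gives the cusp condition 2κ = 2mα/ℏ², so κ = 1.420.
Then E = −ℏ²κ²/(2m) = −mα²/(2ℏ²) = -1.008.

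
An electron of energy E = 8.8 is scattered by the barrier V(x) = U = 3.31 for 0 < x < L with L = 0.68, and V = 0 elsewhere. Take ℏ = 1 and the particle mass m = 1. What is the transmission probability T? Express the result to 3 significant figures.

T = 0.967

Above the barrier the interior wavenumber is k₂ = √(2m(E − U))/ℏ = 3.314, giving phase k₂L = 2.253.
Matching at both interfaces gives T⁻¹ = 1 + U² sin²(k₂L) / [4E(E − U)] = 1.034, hence T = 0.967.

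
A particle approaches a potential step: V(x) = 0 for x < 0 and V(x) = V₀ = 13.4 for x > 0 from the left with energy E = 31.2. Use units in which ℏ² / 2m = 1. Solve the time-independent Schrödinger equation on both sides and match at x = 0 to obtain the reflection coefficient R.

On each side the TISE gives plane waves with k = √(2m(E − V))/ℏ: k₁ = √(2·½·31.2) = 5.586, k₂ = √(2·½·17.8) = 4.219.
Continuity of ψ and ψ′ at the step yields the reflection amplitude r = (k₁ − k₂)/(k₁ + k₂) = 0.1394; thus R = |r|² = 0.01943, T = 0.9806.

R = 0.0194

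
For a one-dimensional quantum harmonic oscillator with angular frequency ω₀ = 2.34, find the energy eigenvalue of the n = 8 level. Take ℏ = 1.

E = 19.9

The oscillator eigenvalues are E_n = ℏω₀(n + ½), so E_8 = 2.34 × 8.5 = 19.89.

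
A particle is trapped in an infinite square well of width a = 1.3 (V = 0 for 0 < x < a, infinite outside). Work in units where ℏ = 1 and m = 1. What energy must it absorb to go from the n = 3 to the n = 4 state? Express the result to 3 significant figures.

ΔE = 20.4

E_n = n²π²ℏ²/(2ma²), so ΔE = (4² − 3²) π²ℏ²/(2ma²).
ΔE = 7 × π² / (2 × 1 × 1.3²) = 20.44.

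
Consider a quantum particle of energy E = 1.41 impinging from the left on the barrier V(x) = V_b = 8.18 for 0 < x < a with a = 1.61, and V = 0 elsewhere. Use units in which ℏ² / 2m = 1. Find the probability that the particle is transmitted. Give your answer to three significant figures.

T = 0.000525

Since E < V_b the interior solution is evanescent with decay constant κ = √(2m(V_b − E))/ℏ = 2.602.
κa = 4.189, sinh(κa) = 32.97.
Matching ψ, ψ′ at both faces gives T = [1 + V_b² sinh²(κa) / (4E(V_b − E))]⁻¹ = 1/1906 = 0.000525.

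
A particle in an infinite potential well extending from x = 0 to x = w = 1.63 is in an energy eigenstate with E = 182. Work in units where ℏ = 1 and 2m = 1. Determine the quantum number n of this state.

For an infinite well E_n = n²π²ℏ²/(2mw²), so n = (w/πℏ)√(2mE).
n = (1.63/π) × √(2 × 0.5 × 182) = 7.000 → n = 7.

n = 7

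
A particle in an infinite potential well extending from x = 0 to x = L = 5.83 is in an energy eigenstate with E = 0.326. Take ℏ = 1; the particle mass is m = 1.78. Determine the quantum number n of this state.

n = 2

For an infinite well E_n = n²π²ℏ²/(2mL²), so n = (L/πℏ)√(2mE).
n = (5.83/π) × √(2 × 1.78 × 0.326) = 1.999 → n = 2.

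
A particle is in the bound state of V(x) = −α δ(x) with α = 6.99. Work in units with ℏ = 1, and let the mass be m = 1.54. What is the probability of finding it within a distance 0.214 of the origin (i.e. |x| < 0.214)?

P = 0.990

The normalised bound state is ψ = √κ e^{−κ|x|} with κ = mα/ℏ² = 10.76.
P(|x| < d) = ∫_{−d}^{d} κ e^{−2κ|x|} dx = 1 − e^{−2κd} = 1 − e^{−4.607} = 0.9900.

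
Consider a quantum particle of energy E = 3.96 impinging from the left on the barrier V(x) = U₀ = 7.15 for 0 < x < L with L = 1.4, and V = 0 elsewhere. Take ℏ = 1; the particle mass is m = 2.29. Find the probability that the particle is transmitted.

E < U₀: inside the barrier ψ ∝ e^{±κx} with κ = √(2m(U₀ − E))/ℏ = 3.822.
κL = 5.351, sinh(κL) = 105.4.
The exact tunnelling result is T⁻¹ = 1 + U₀² sinh²(κL) / [4E(U₀ − E)] = 11250, so T = 0.0000889.

T = 0.0000889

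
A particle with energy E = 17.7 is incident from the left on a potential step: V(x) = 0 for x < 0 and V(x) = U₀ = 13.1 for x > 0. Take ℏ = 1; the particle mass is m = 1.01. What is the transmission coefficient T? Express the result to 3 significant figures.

On each side the TISE gives plane waves with k = √(2m(E − V))/ℏ: k₁ = √(2·1.01·17.7) = 5.979, k₂ = √(2·1.01·4.6) = 3.048.
Matching ψ and ψ′ at x = 0 gives r = (k₁ − k₂)/(k₁ + k₂), so R = r² = 0.1054 and T = 1 − R = 0.8946.

T = 0.895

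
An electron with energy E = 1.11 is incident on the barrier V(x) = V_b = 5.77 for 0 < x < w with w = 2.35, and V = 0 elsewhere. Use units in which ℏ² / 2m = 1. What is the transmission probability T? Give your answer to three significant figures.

T = 0.0000975

E < V_b: inside the barrier ψ ∝ e^{±κx} with κ = √(2m(V_b − E))/ℏ = 2.159.
κw = 5.073, sinh(κw) = 79.82.
Matching ψ, ψ′ at both faces gives T = [1 + V_b² sinh²(κw) / (4E(V_b − E))]⁻¹ = 1/10250 = 0.0000975.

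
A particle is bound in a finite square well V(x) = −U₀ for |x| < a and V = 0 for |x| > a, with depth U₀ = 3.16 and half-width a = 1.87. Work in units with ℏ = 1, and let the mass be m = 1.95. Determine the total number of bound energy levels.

N = 5

The dimensionless depth is z₀ = a√(2mU₀)/ℏ = 1.87 × √(12.32) = 6.565.
The even/odd transcendental equations gain one root per π/2 in z₀, giving N = 1 + ⌊2z₀/π⌋ = 1 + ⌊4.179⌋ = 5.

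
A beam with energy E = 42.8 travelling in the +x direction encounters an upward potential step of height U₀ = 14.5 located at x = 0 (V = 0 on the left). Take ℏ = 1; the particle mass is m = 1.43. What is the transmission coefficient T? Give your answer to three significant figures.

T = 0.989

The wavenumbers are k₁ = √(2mE)/ℏ = 11.06 on the left and k₂ = √(2m(E − U₀))/ℏ = 8.997 on the right.
Continuity of ψ and ψ′ at the step yields the reflection amplitude r = (k₁ − k₂)/(k₁ + k₂) = 0.1031; thus R = |r|² = 0.01062, T = 0.9894.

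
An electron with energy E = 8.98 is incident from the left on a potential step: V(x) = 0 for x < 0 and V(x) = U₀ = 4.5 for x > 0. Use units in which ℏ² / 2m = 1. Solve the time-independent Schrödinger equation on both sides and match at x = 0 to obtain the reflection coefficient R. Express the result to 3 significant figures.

R = 0.0296

On each side the TISE gives plane waves with k = √(2m(E − V))/ℏ: k₁ = √(2·½·8.98) = 2.997, k₂ = √(2·½·4.48) = 2.117.
Matching ψ and ψ′ at x = 0 gives r = (k₁ − k₂)/(k₁ + k₂), so R = r² = 0.02962 and T = 1 − R = 0.9704.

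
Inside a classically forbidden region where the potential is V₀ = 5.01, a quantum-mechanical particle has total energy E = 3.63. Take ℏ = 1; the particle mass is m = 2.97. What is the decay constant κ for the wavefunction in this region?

κ = 2.86

Since E < V₀ the TISE in this region is ψ'' = κ²ψ with κ = √(2m(V₀ − E))/ℏ.
κ = √(2 × 2.97 × 1.38) = 2.863.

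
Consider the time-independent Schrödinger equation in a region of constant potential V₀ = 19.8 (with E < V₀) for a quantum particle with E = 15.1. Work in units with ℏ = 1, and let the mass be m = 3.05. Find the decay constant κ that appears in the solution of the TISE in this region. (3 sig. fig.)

Since E < V₀ the TISE in this region is ψ'' = κ²ψ with κ = √(2m(V₀ − E))/ℏ.
κ = √(2 × 3.05 × 4.7) = 5.354.

κ = 5.35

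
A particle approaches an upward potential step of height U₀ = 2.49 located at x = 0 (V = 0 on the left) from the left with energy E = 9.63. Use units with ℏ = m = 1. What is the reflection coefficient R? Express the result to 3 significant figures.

The wavenumbers are k₁ = √(2mE)/ℏ = 4.389 on the left and k₂ = √(2m(E − U₀))/ℏ = 3.779 on the right.
Continuity of ψ and ψ′ at the step yields the reflection amplitude r = (k₁ − k₂)/(k₁ + k₂) = 0.07465; thus R = |r|² = 0.005573, T = 0.9944.

R = 0.00557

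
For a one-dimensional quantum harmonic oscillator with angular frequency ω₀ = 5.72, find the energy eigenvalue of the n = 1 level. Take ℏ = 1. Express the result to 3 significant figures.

E = 8.58

The oscillator eigenvalues are E_n = ℏω₀(n + ½), so E_1 = 5.72 × 1.5 = 8.580.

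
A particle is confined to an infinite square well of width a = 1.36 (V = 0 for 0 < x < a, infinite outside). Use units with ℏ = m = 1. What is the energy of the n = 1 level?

Requiring ψ(0) = ψ(a) = 0 quantises k = nπ/a, hence E_n = ℏ²k²/2m = n²π²ℏ²/(2ma²).
E_1 = 1² × π² / (2 × 1 × 1.36²) = 2.668.

E = 2.67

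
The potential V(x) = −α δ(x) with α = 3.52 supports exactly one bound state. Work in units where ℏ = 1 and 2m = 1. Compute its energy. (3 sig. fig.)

For x ≠ 0 the bound state is ψ ∝ e^{−κ|x|}; integrating the TISE across the delta gives the cusp condition 2κ = 2mα/ℏ², so κ = 1.760.
Then E = −ℏ²κ²/(2m) = −mα²/(2ℏ²) = -3.098.

E = -3.10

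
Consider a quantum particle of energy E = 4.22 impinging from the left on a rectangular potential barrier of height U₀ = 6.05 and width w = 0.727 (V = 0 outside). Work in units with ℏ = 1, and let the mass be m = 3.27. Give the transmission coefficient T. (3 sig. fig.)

E < U₀: inside the barrier ψ ∝ e^{±κx} with κ = √(2m(U₀ − E))/ℏ = 3.460.
κw = 2.515, sinh(κw) = 6.143.
The exact tunnelling result is T⁻¹ = 1 + U₀² sinh²(κw) / [4E(U₀ − E)] = 45.72, so T = 0.0219.

T = 0.0219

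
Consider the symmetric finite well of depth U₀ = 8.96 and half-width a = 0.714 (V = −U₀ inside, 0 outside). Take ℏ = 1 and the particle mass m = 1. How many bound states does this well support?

The dimensionless depth is z₀ = a√(2mU₀)/ℏ = 0.714 × √(17.92) = 3.023.
A new bound state (alternating even/odd) appears each time z₀ passes a multiple of π/2, so N = ⌊2z₀/π⌋ + 1 = ⌊1.924⌋ + 1 = 2.

N = 2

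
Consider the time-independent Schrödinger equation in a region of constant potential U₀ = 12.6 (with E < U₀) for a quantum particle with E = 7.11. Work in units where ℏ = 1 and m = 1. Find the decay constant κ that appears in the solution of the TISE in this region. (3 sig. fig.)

Since E < U₀ the TISE in this region is ψ'' = κ²ψ with κ = √(2m(U₀ − E))/ℏ.
κ = √(2 × 1 × 5.49) = 3.314.

κ = 3.31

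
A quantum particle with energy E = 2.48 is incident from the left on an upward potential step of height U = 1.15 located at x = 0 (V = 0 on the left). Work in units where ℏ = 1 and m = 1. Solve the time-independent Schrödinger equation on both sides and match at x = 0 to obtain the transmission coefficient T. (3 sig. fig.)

T = 0.976

The wavenumbers are k₁ = √(2mE)/ℏ = 2.227 on the left and k₂ = √(2m(E − U))/ℏ = 1.631 on the right.
Matching ψ and ψ′ at x = 0 gives r = (k₁ − k₂)/(k₁ + k₂), so R = r² = 0.02388 and T = 1 − R = 0.9761.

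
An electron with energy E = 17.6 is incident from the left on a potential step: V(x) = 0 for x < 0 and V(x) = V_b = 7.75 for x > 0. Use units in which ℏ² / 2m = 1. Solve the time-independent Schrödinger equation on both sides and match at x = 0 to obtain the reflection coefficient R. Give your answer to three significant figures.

On each side the TISE gives plane waves with k = √(2m(E − V))/ℏ: k₁ = √(2·½·17.6) = 4.195, k₂ = √(2·½·9.85) = 3.138.
Continuity of ψ and ψ′ at the step yields the reflection amplitude r = (k₁ − k₂)/(k₁ + k₂) = 0.1441; thus R = |r|² = 0.02076, T = 0.9792.

R = 0.0208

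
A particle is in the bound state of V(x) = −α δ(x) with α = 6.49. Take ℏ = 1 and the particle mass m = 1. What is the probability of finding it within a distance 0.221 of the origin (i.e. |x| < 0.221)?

P = 0.943

The normalised bound state is ψ = √κ e^{−κ|x|} with κ = mα/ℏ² = 6.490.
P(|x| < d) = ∫_{−d}^{d} κ e^{−2κ|x|} dx = 1 − e^{−2κd} = 1 − e^{−2.869} = 0.9432.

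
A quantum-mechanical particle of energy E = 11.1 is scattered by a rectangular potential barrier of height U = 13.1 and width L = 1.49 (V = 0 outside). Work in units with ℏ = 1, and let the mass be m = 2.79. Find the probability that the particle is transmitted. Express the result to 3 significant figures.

T = 0.0000983

Since E < U the interior solution is evanescent with decay constant κ = √(2m(U − E))/ℏ = 3.341.
κL = 4.978, sinh(κL) = 72.56.
Matching ψ, ψ′ at both faces gives T = [1 + U² sinh²(κL) / (4E(U − E))]⁻¹ = 1/10180 = 0.0000983.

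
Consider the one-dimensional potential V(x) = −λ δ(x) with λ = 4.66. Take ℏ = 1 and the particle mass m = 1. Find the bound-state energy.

E = -10.9

For x ≠ 0 the bound state is ψ ∝ e^{−κ|x|}; integrating the TISE across the delta gives the cusp condition 2κ = 2mλ/ℏ², so κ = 4.660.
Then E = −ℏ²κ²/(2m) = −mλ²/(2ℏ²) = -10.86.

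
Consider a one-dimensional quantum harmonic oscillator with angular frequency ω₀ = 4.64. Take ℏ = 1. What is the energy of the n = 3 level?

Using E_n = (n + ½)ℏω₀: E_3 = 3.5 × 4.64 = 16.24.

E = 16.2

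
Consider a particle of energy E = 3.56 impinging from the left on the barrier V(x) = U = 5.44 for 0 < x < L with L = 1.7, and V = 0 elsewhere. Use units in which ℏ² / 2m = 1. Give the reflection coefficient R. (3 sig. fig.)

R = 0.966

Since E < U the interior solution is evanescent with decay constant κ = √(2m(U − E))/ℏ = 1.371.
κL = 2.331, sinh(κL) = 5.095.
The exact tunnelling result is T⁻¹ = 1 + U² sinh²(κL) / [4E(U − E)] = 29.70, so T = 0.0337.
R = 1 − T = 0.966.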